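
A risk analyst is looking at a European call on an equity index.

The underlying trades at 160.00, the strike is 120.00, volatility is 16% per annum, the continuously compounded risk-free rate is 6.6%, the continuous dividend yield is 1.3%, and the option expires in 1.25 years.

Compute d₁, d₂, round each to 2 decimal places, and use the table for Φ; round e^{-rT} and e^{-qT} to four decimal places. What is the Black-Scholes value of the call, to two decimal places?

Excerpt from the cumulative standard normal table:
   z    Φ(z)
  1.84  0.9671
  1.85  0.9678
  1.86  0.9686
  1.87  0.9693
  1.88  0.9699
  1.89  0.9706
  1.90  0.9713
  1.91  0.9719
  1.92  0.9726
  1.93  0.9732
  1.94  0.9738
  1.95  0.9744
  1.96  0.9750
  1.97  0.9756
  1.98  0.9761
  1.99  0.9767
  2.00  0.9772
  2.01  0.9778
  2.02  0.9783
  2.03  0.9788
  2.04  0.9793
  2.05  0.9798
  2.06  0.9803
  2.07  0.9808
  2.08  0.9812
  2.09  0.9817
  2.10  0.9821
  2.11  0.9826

σ√T = 0.16·√1.25 = 0.1789
d₁ = [ln(160/120) + (0.066 − 0.013 + 0.16²/2)·1.25] / 0.1789 = [0.2877 + 0.0823] / 0.1789 = 2.0680 which rounds to 2.07
d₂ = d₁ − σ√T = 2.0680 − 0.1789 = 1.8891 which rounds to 1.89
exp(−qT) = exp(−0.013·1.25) = 0.9839;  exp(−rT) = exp(−0.066·1.25) = 0.9208
N(d₁) = N(2.07) = 0.9808;  N(d₂) = N(1.89) = 0.9706
C = 160·0.9839·0.9808 − 120·0.9208·0.9706 = 154.4015 − 107.2474 = 47.1540

47.15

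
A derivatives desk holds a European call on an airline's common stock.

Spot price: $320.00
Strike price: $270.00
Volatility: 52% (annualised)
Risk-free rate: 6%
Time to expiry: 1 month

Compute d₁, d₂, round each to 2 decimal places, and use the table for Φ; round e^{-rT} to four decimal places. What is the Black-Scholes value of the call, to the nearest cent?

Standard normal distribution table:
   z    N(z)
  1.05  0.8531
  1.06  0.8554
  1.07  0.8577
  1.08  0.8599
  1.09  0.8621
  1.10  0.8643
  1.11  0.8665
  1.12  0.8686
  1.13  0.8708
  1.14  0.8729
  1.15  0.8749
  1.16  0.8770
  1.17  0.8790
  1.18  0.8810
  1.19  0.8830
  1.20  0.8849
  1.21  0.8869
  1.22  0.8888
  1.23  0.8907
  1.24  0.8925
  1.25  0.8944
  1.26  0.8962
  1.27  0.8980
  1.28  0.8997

$54.00

σ√T = 0.52·√0.08333 = 0.1501
d₁ = [ln(320/270) + (0.06 + 0.52²/2)·0.08333] / 0.1501 = [0.1699 + 0.0163] / 0.1501 = 1.2402 ≈ 1.24
d₂ = d₁ − σ√T = 1.2402 − 0.1501 = 1.0901 ≈ 1.09
e^(−rT) = e^(−0.06·0.08333) = 0.9950
C = 320·N(1.24) − 270·0.9950·N(1.09) = 320·0.8925 − 270·0.9950·0.8621 = 285.6000 − 231.6032 = 53.9968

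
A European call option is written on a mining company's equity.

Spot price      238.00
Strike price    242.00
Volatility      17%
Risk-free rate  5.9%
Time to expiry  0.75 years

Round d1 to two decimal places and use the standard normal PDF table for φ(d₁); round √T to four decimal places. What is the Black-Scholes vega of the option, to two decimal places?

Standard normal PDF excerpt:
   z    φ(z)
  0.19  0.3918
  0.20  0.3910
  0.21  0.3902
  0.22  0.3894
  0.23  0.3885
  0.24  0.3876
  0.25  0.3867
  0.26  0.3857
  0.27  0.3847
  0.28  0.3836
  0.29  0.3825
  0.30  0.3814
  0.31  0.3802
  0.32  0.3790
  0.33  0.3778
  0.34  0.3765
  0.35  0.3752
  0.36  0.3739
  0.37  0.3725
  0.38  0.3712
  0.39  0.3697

T = 0.75;  σ√T = 0.1472
d₁ = [ln(238/242) + (0.059 + ½·0.17²)·0.75] / (σ√T) = (-0.0167 + 0.0551) / 0.1472 = 0.2610 ≈ 0.26
√T = √0.75 = 0.8660
φ(d₁) = φ(0.26) = 0.3857
vega = S·φ(d₁)·√T = 238·0.3857·0.8660 = 79.4959

79.50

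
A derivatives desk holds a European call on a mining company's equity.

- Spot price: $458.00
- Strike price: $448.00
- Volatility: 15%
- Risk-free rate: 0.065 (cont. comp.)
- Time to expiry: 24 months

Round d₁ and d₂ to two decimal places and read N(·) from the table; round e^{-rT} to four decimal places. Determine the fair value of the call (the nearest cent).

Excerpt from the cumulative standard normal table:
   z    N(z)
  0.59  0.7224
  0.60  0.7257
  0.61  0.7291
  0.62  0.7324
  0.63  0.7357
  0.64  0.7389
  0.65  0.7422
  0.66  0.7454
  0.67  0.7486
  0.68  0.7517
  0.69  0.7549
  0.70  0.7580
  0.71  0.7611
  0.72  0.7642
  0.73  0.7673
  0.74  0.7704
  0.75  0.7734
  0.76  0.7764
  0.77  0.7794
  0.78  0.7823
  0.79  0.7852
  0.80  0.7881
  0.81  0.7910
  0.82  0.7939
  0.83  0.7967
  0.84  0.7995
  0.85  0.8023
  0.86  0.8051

σ√T = 0.15 × 1.4142 = 0.2121
d₁ = [ln(458/448) + (0.065 + 0.15²/2)·2] / 0.2121 = [0.0221 + 0.1525] / 0.2121 = 0.8230 ≈ 0.82
d₂ = d₁ − σ√T = 0.8230 − 0.2121 = 0.6108 ≈ 0.61
e^(−rT) = e^(−0.065·2) = 0.8781
C = 458·N(0.82) − 448·0.8781·N(0.61) = 458·0.7939 − 448·0.8781·0.7291 = 363.6062 − 286.8198 = 76.7864

$76.79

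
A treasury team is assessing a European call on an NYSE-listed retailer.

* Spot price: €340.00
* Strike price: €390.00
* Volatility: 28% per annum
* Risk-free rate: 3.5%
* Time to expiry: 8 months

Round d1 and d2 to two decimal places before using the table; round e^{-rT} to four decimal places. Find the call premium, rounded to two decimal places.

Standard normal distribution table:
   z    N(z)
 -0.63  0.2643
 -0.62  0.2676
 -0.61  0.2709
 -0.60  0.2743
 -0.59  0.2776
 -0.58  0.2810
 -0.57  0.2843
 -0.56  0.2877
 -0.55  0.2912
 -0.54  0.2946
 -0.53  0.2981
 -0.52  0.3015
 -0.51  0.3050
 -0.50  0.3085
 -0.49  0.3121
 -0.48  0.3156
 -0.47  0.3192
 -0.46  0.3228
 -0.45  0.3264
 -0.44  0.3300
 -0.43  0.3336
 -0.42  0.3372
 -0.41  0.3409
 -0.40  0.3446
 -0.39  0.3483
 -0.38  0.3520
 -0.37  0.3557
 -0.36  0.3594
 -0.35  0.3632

σ√T = 0.28 × 0.8165 = 0.2286
d₁ = [ln(340/390) + (0.035 + 0.28²/2)·0.6667] / 0.2286 = [-0.1372 + 0.0495] / 0.2286 = -0.3838 ≈ -0.38
d₂ = d₁ − σ√T = -0.3838 − 0.2286 = -0.6124 ≈ -0.61
e^(−rT) = e^(−0.035·0.6667) = 0.9769
N(d₁) = N(-0.38) = 0.3520;  N(d₂) = N(-0.61) = 0.2709
C = 340·0.3520 − 390·0.9769·0.2709 = 119.6800 − 103.2105 = 16.4695

€16.47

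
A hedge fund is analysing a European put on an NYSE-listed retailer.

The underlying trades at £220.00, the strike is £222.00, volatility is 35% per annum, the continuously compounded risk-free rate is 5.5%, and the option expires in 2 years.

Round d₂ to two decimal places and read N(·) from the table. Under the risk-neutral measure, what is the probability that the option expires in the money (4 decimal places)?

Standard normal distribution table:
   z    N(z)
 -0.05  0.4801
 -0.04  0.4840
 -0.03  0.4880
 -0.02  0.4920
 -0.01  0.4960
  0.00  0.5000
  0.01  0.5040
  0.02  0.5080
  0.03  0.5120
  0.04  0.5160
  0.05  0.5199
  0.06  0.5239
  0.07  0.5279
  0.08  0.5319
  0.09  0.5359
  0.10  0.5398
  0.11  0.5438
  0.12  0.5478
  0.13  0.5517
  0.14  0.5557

T = 2;  σ√T = 0.4950
ln(S/K) + (r + σ²/2)T = ln(220/222) + (0.055 + 0.35²/2)·2 = -0.0090 + 0.2325 = 0.2235
d₁ = 0.2235 / 0.4950 = 0.4514 which rounds to 0.45
d₂ = d₁ − σ√T = 0.4514 − 0.4950 = -0.0435 which rounds to -0.04
Pr(exercise) under Q = N(−d₂) = N(0.04) = 0.5160

0.5160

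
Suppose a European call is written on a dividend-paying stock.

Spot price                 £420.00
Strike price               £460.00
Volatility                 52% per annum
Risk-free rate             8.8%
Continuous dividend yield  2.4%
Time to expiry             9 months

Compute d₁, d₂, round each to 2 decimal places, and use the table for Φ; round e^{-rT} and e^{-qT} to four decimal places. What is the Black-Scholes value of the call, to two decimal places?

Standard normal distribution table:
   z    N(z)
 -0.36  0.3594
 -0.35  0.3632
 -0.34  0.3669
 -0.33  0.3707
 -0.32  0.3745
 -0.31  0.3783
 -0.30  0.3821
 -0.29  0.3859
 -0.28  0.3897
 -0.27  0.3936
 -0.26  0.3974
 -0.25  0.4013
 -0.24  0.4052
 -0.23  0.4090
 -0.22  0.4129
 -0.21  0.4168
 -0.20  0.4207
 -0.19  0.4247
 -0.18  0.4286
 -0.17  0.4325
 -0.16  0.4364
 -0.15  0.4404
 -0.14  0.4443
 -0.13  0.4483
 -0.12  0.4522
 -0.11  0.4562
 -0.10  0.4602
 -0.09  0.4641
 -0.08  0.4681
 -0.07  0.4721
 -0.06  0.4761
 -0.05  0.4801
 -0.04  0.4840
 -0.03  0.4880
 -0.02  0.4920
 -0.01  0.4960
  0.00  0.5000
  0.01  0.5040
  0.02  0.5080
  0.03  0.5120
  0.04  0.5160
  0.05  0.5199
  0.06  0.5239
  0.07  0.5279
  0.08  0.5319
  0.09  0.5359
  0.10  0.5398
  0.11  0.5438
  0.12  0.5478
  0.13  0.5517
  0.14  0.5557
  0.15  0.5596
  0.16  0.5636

σ√T = 0.52·√0.75 = 0.4503
d₁ = [ln(420/460) + (0.088 − 0.024 + 0.52²/2)·0.75] / 0.4503 = [-0.0910 + 0.1494] / 0.4503 = 0.1297 → 0.13
d₂ = d₁ − σ√T = 0.1297 − 0.4503 = -0.3206 → -0.32
exp(−qT) = exp(−0.024·0.75) = 0.9822;  exp(−rT) = exp(−0.088·0.75) = 0.9361
C = 420·0.9822·N(0.13) − 460·0.9361·N(-0.32) = 420·0.9822·0.5517 − 460·0.9361·0.3745 = 227.5895 − 161.2619 = 66.3275

£66.33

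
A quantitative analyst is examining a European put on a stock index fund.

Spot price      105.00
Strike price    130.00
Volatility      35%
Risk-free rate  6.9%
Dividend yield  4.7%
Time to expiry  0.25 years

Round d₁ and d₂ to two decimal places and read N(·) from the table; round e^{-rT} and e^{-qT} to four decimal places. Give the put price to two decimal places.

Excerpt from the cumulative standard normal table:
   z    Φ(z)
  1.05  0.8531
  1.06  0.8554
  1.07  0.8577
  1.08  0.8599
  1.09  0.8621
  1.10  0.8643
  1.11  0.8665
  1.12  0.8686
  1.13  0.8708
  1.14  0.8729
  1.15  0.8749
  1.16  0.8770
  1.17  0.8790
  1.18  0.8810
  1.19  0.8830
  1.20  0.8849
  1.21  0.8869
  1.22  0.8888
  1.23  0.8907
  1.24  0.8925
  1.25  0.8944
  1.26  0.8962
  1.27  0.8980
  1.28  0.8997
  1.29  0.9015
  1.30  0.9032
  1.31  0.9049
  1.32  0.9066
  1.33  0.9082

25.27

T = 0.25;  σ√T = 0.1750
d₁ = [ln(105/130) + (0.069 − 0.047 + 0.35²/2)·0.25] / 0.1750 = [-0.2136 + 0.0208] / 0.1750 = -1.1015 ⇒ -1.10
d₂ = d₁ − σ√T = -1.1015 − 0.1750 = -1.2765 ⇒ -1.28
e^(−qT) = e^(−0.047·0.25) = 0.9883;  e^(−rT) = e^(−0.069·0.25) = 0.9829
N(−d₂) = N(1.28) = 0.8997;  N(−d₁) = N(1.10) = 0.8643
P = 130·0.9829·0.8997 − 105·0.9883·0.8643 = 114.9610 − 89.6897 = 25.2713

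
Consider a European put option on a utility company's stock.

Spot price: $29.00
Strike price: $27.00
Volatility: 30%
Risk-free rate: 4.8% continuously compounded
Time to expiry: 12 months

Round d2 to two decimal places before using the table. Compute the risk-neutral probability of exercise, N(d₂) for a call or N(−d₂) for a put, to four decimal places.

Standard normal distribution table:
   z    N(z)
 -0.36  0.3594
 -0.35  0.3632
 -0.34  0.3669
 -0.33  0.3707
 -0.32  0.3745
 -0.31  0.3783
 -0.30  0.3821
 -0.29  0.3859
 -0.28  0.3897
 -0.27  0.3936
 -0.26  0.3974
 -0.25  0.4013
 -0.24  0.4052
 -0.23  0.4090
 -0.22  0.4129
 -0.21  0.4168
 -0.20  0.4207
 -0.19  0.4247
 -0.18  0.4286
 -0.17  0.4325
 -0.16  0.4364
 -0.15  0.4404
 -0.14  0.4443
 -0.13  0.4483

σ√T = 0.3 × 1.0000 = 0.3000
d₁ = [ln(29/27) + (0.048 + 0.3²/2)·1] / 0.3000 = [0.0715 + 0.0930] / 0.3000 = 0.5482 which rounds to 0.55
d₂ = d₁ − σ√T = 0.5482 − 0.3000 = 0.2482 which rounds to 0.25
Pr(exercise) under Q = N(−d₂) = N(-0.25) = 0.4013

0.4013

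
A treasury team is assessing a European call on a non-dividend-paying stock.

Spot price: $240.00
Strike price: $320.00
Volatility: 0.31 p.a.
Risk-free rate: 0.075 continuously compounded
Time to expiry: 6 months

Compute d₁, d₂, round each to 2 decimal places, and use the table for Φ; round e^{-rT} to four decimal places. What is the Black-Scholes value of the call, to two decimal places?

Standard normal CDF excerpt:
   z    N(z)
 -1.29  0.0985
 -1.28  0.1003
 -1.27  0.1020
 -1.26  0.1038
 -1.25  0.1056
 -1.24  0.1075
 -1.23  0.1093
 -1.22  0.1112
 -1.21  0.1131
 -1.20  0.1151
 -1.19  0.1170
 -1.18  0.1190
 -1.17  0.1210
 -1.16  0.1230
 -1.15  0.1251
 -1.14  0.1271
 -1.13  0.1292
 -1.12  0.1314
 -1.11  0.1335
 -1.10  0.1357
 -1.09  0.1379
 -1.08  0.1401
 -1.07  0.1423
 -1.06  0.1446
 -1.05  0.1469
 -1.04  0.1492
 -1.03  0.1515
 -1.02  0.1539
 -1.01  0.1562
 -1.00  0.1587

σ√T = 0.31·√0.5 = 0.2192
d₁ = [ln(240/320) + (0.075 + ½·0.31²)·0.5] / (σ√T) = (-0.2877 + 0.0615) / 0.2192 = -1.0317 which rounds to -1.03
d₂ = -1.0317 − 0.2192 = -1.2509 which rounds to -1.25
e^(−rT) = e^(−0.075·0.5) = 0.9632
N(d₁) = N(-1.03) = 0.1515;  N(d₂) = N(-1.25) = 0.1056
C = 240·0.1515 − 320·0.9632·0.1056 = 36.3600 − 32.5485 = 3.8115

$3.81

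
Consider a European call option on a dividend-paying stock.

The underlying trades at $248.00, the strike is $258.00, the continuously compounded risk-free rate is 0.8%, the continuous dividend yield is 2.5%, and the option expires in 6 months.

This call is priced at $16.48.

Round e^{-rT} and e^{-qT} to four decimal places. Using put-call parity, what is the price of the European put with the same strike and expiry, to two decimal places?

exp(−qT) = exp(−0.025·0.5) = 0.9876;  exp(−rT) = exp(−0.008·0.5) = 0.9960
Put-call parity: C − P = S·e^(−qT) − K·e^(−rT) = 248·0.9876 − 258·0.9960 = 244.9248 − 256.9680 = -12.0432
P = C − (C − P) = 16.48 − (-12.0432) = 28.5232

$28.52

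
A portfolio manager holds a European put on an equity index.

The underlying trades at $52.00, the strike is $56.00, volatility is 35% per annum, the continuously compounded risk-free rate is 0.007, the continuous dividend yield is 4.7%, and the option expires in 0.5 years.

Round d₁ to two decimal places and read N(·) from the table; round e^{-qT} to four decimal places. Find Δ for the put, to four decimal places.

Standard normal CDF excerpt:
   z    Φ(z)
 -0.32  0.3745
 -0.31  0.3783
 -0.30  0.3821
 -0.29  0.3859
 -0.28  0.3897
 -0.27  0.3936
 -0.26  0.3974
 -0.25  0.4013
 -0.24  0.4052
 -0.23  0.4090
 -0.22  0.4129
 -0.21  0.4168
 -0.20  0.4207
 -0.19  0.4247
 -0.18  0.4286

σ√T = 0.35 × 0.7071 = 0.2475
d₁ = [ln(52/56) + (0.007 − 0.047 + 0.35²/2)·0.5] / 0.2475 = [-0.0741 + 0.0106] / 0.2475 = -0.2565 ≈ -0.26
N(d₁) = N(-0.26) = 0.3974
Δ_put = e^(−qT)·(N(d₁) − 1) = 0.9768·(0.3974 − 1) = -0.5886

-0.5886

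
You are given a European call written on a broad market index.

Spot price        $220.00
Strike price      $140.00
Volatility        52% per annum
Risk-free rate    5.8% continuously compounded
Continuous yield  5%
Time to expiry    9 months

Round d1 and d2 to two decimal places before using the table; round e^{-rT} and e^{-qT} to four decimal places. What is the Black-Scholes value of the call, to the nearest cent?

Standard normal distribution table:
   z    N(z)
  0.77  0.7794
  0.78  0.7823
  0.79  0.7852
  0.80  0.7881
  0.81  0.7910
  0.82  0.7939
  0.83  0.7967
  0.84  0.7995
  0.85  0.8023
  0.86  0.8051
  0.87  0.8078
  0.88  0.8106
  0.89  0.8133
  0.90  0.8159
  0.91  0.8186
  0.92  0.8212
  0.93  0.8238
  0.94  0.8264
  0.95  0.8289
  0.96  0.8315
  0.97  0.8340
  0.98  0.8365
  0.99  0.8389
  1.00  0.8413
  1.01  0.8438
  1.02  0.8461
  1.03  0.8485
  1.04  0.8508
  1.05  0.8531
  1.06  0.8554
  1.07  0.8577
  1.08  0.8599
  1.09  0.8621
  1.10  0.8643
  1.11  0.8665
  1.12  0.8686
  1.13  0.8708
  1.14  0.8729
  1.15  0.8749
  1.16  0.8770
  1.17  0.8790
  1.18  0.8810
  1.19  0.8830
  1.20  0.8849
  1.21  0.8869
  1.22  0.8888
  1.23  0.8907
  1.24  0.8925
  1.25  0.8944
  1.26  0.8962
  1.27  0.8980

T = 0.75;  σ√T = 0.4503
ln(S/K) + (r − q + σ²/2)T = ln(220/140) + (0.058 − 0.05 + 0.52²/2)·0.75 = 0.4520 + 0.1074 = 0.5594
d₁ = 0.5594 / 0.4503 = 1.2422 which rounds to 1.24
d₂ = d₁ − σ√T = 1.2422 − 0.4503 = 0.7918 which rounds to 0.79
e^(−qT) = e^(−0.05·0.75) = 0.9632;  e^(−rT) = e^(−0.058·0.75) = 0.9574
C = 220·0.9632·N(1.24) − 140·0.9574·N(0.79) = 220·0.9632·0.8925 − 140·0.9574·0.7852 = 189.1243 − 105.2451 = 83.8793

$83.88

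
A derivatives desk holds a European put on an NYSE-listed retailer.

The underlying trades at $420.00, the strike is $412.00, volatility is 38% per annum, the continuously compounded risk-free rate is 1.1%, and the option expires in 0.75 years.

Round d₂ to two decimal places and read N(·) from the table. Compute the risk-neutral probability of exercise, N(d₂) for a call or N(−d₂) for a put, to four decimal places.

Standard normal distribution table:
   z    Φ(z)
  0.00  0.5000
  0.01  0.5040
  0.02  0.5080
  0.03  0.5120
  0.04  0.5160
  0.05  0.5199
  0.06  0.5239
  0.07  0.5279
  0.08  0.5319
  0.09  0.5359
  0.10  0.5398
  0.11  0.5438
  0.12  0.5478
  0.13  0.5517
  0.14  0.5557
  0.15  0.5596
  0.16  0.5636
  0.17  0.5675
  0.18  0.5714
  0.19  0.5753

σ√T = 0.38 × 0.8660 = 0.3291
d₁ = [ln(420/412) + (0.011 + ½·0.38²)·0.75] / (σ√T) = (0.0192 + 0.0624) / 0.3291 = 0.2481 → 0.25
d₂ = 0.2481 − 0.3291 = -0.0810 → -0.08
Risk-neutral Pr[S_T < K] = N(−d₂) = N(0.08) = 0.5319

0.5319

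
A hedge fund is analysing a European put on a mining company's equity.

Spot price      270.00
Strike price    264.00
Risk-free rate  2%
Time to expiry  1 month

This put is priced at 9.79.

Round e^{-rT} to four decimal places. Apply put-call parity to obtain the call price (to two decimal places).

16.24

e^(−rT) = e^(−0.02·0.08333) = 0.9983
Put-call parity: C − P = S − K·e^(−rT) = 270 − 264·0.9983 = 270 − 263.5512 = 6.4488
C = P + (C − P) = 9.79 + (6.4488) = 16.2388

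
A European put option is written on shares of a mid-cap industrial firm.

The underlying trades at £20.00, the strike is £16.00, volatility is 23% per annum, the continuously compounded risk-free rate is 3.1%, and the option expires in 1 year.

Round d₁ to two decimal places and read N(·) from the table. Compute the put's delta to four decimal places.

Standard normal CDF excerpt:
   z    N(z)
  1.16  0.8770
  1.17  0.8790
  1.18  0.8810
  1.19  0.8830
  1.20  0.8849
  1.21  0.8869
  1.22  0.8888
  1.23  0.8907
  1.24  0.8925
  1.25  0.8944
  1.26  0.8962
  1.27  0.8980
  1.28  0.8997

σ√T = 0.23 × 1.0000 = 0.2300
d₁ = [ln(20/16) + (0.031 + 0.23²/2)·1] / 0.2300 = [0.2231 + 0.0575] / 0.2300 = 1.2200 ⇒ 1.22
N(d₁) = N(1.22) = 0.8888
Δ_put = N(d₁) − 1 = 0.8888 − 1 = -0.1112

-0.1112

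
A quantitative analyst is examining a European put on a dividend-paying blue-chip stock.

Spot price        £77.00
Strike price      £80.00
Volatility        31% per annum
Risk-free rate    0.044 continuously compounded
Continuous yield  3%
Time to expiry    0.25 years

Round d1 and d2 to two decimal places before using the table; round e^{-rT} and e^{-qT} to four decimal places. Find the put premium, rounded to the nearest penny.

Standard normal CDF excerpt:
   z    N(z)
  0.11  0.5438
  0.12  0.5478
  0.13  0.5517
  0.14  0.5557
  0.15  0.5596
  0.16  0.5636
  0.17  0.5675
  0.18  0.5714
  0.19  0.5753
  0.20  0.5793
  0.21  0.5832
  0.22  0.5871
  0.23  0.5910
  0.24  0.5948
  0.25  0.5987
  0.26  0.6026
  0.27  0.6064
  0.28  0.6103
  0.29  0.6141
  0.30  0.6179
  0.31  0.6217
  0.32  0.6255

£6.13

σ√T = 0.31 × 0.5000 = 0.1550
d₁ = [ln(77/80) + (0.044 − 0.03 + 0.31²/2)·0.25] / 0.1550 = [-0.0382 + 0.0155] / 0.1550 = -0.1465 which rounds to -0.15
d₂ = d₁ − σ√T = -0.1465 − 0.1550 = -0.3015 which rounds to -0.30
e^(−qT) = e^(−0.03·0.25) = 0.9925;  e^(−rT) = e^(−0.044·0.25) = 0.9891
N(−d₂) = N(0.30) = 0.6179;  N(−d₁) = N(0.15) = 0.5596
P = 80·0.9891·0.6179 − 77·0.9925·0.5596 = 48.8932 − 42.7660 = 6.1272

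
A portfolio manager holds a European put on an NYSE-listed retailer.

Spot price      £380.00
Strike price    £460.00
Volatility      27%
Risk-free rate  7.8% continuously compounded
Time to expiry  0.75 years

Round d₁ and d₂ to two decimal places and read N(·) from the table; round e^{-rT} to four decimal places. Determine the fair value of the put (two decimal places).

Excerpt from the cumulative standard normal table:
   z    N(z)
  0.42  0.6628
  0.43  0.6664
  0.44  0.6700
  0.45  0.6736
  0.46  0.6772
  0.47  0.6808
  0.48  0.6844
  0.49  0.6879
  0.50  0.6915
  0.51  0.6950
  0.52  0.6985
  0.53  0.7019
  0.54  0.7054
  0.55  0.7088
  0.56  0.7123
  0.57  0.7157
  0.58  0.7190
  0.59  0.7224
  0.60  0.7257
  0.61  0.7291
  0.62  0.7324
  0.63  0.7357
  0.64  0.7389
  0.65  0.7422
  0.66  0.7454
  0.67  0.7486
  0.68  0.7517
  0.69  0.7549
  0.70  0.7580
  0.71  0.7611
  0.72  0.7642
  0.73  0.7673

σ√T = 0.27·√0.75 = 0.2338
d₁ = [ln(380/460) + (0.078 + ½·0.27²)·0.75] / (σ√T) = (-0.1911 + 0.0858) / 0.2338 = -0.4500 ⇒ -0.45
d₂ = -0.4500 − 0.2338 = -0.6838 ⇒ -0.68
exp(−rT) = exp(−0.078·0.75) = 0.9432
P = 460·0.9432·N(0.68) − 380·N(0.45) = 460·0.9432·0.7517 − 380·0.6736 = 326.1416 − 255.9680 = 70.1736

£70.17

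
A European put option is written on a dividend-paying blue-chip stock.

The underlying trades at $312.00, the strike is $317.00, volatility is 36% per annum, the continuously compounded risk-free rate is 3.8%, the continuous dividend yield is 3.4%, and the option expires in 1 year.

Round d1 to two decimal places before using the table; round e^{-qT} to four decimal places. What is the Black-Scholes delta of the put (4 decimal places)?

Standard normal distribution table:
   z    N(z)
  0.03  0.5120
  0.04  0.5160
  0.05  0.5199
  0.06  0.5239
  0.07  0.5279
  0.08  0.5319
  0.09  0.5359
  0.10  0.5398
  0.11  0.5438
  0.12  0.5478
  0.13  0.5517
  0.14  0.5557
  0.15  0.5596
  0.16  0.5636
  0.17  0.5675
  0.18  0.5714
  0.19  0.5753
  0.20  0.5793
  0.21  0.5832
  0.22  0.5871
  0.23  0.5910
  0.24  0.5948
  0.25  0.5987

σ√T = 0.36·√1 = 0.3600
d₁ = [ln(312/317) + (0.038 − 0.034 + ½·0.36²)·1] / (σ√T) = (-0.0159 + 0.0688) / 0.3600 = 0.1469 ⇒ 0.15
N(d₁) = N(0.15) = 0.5596
Δ_put = e^(−qT)·(N(d₁) − 1) = 0.9666·(0.5596 − 1) = -0.4257

-0.4257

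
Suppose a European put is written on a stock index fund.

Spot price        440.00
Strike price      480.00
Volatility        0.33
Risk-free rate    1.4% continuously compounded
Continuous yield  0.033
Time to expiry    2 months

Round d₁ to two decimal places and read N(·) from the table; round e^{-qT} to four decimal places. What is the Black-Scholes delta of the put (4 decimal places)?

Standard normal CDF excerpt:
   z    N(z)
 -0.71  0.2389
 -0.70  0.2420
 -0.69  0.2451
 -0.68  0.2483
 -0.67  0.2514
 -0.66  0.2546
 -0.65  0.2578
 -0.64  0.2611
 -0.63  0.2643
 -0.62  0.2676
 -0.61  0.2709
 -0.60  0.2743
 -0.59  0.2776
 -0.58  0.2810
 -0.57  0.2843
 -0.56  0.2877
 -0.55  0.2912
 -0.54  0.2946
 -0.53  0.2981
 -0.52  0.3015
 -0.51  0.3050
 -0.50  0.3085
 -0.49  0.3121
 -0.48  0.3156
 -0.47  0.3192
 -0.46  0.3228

T = 0.1667;  σ√T = 0.1347
d₁ = [ln(440/480) + (0.014 − 0.033 + 0.33²/2)·0.1667] / 0.1347 = [-0.0870 + 0.0059] / 0.1347 = -0.6020 ≈ -0.60
N(d₁) = N(-0.60) = 0.2743
Δ_put = e^(−qT)·(N(d₁) − 1) = 0.9945·(0.2743 − 1) = -0.7217

-0.7217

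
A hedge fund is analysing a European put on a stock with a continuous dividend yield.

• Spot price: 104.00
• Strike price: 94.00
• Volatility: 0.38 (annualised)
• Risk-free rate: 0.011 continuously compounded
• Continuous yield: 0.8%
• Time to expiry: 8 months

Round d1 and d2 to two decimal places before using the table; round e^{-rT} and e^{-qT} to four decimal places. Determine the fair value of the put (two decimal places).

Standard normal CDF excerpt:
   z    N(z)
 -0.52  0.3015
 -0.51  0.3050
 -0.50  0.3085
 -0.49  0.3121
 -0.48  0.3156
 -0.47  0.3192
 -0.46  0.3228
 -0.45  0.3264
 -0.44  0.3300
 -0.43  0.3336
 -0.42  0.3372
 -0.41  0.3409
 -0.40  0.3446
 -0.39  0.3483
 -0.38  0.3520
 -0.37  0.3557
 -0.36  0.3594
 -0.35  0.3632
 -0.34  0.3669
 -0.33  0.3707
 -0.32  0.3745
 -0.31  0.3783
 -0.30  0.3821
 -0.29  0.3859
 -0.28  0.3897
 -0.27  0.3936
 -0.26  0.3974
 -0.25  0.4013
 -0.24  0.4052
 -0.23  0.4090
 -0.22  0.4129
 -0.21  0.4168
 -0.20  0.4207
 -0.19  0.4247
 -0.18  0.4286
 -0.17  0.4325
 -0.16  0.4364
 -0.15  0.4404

T = 0.6667;  σ√T = 0.3103
d₁ = [ln(104/94) + (0.011 − 0.008 + 0.38²/2)·0.6667] / 0.3103 = [0.1011 + 0.0501] / 0.3103 = 0.4874 ⇒ 0.49
d₂ = d₁ − σ√T = 0.4874 − 0.3103 = 0.1771 ⇒ 0.18
e^(−qT) = e^(−0.008·0.6667) = 0.9947;  e^(−rT) = e^(−0.011·0.6667) = 0.9927
N(−d₂) = N(-0.18) = 0.4286;  N(−d₁) = N(-0.49) = 0.3121
P = 94·0.9927·0.4286 − 104·0.9947·0.3121 = 39.9943 − 32.2864 = 7.7079

7.71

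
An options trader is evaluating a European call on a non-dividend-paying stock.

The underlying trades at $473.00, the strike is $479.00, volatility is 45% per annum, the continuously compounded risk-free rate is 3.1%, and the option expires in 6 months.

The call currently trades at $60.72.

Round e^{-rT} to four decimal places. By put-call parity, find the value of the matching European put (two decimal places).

$59.34

e^(−rT) = e^(−0.031·0.5) = 0.9846
Put-call parity: C − P = S − K·e^(−rT) = 473 − 479·0.9846 = 473 − 471.6234 = 1.3766
P = C − (C − P) = 60.72 − (1.3766) = 59.3434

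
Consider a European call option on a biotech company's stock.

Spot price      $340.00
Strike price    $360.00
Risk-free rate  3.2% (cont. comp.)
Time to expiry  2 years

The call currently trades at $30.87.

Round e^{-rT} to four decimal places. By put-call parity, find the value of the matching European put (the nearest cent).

e^(−rT) = e^(−0.032·2) = 0.9380
Put-call parity: C − P = S − K·e^(−rT) = 340 − 360·0.9380 = 340 − 337.6800 = 2.3200
P = C − (C − P) = 30.87 − (2.3200) = 28.5500

$28.55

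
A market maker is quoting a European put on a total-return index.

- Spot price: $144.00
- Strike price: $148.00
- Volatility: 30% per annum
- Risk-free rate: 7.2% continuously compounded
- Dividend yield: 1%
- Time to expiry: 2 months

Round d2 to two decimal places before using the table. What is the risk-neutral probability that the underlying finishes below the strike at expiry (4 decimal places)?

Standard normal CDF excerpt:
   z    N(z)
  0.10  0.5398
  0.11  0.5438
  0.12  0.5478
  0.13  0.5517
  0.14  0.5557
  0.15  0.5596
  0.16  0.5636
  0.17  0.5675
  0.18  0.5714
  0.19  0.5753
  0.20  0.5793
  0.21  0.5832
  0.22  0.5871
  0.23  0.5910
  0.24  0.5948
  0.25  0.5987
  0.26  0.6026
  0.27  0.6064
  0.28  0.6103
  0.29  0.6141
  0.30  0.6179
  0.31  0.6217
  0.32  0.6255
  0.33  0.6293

0.5793

σ√T = 0.3·√0.1667 = 0.1225
d₁ = [ln(144/148) + (0.072 − 0.01 + 0.3²/2)·0.1667] / 0.1225 = [-0.0274 + 0.0178] / 0.1225 = -0.0781 ⇒ -0.08
d₂ = d₁ − σ√T = -0.0781 − 0.1225 = -0.2006 ⇒ -0.20
Risk-neutral Pr[S_T < K] = N(−d₂) = N(0.20) = 0.5793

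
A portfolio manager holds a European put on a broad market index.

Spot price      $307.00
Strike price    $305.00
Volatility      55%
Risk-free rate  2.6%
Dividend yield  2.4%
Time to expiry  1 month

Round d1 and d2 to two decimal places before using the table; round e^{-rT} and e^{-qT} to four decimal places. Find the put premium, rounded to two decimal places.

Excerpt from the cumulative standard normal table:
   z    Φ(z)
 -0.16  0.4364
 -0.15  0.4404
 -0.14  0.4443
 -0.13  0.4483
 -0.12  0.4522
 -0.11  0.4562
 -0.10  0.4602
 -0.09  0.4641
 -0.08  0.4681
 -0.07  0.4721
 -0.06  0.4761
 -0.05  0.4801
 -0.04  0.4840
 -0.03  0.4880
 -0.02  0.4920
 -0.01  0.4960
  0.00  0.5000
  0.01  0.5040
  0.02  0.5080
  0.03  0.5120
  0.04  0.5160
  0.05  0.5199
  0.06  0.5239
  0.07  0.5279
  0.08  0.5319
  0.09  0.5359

$18.49

σ√T = 0.55·√0.08333 = 0.1588
d₁ = [ln(307/305) + (0.026 − 0.024 + 0.55²/2)·0.08333] / 0.1588 = [0.0065 + 0.0128] / 0.1588 = 0.1216 ⇒ 0.12
d₂ = d₁ − σ√T = 0.1216 − 0.1588 = -0.0372 ⇒ -0.04
exp(−qT) = exp(−0.024·0.08333) = 0.9980;  exp(−rT) = exp(−0.026·0.08333) = 0.9978
P = 305·0.9978·N(0.04) − 307·0.9980·N(-0.12) = 305·0.9978·0.5160 − 307·0.9980·0.4522 = 157.0338 − 138.5477 = 18.4860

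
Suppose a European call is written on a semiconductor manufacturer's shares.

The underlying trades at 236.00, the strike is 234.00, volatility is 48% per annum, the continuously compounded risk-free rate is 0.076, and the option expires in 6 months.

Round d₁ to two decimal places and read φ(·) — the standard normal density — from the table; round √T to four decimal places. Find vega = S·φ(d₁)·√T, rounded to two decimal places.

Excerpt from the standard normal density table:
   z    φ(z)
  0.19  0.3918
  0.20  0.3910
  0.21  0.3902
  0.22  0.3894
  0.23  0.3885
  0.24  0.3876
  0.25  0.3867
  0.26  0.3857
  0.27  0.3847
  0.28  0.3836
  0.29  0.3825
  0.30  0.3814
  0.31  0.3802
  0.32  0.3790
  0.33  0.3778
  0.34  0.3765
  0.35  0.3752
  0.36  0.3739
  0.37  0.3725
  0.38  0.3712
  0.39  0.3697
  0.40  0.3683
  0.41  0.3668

63.45

σ√T = 0.48 × 0.7071 = 0.3394
d₁ = [ln(236/234) + (0.076 + ½·0.48²)·0.5] / (σ√T) = (0.0085 + 0.0956) / 0.3394 = 0.3067 ⇒ 0.31
√T = √0.5 = 0.7071
φ(d₁) = φ(0.31) = 0.3802
vega = S·φ(d₁)·√T = 236·0.3802·0.7071 = 63.4461
(Call and put vega coincide under Black-Scholes.)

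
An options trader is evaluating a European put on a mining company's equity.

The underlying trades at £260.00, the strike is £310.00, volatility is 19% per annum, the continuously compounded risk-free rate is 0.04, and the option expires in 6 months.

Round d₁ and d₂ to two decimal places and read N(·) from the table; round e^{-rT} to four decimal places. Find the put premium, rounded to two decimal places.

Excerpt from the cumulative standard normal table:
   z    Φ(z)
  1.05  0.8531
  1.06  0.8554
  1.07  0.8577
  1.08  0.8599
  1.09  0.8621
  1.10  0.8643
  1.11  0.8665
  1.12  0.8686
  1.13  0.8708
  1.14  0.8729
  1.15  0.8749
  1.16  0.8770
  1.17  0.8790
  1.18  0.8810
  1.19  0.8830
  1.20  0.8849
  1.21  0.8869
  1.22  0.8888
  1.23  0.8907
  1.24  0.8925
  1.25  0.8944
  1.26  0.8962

σ√T = 0.19·√0.5 = 0.1344
d₁ = [ln(260/310) + (0.04 + ½·0.19²)·0.5] / (σ√T) = (-0.1759 + 0.0290) / 0.1344 = -1.0932 ≈ -1.09
d₂ = -1.0932 − 0.1344 = -1.2275 ≈ -1.23
exp(−rT) = exp(−0.04·0.5) = 0.9802
P = 310·0.9802·N(1.23) − 260·N(1.09) = 310·0.9802·0.8907 − 260·0.8621 = 270.6499 − 224.1460 = 46.5039

£46.50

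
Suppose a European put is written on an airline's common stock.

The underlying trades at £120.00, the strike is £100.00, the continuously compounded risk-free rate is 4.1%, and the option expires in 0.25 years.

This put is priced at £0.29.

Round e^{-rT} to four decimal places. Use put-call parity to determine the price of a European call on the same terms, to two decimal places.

exp(−rT) = exp(−0.041·0.25) = 0.9898
Put-call parity: C − P = S − K·e^(−rT) = 120 − 100·0.9898 = 120 − 98.9800 = 21.0200
C = P + (C − P) = 0.29 + (21.0200) = 21.3100

£21.31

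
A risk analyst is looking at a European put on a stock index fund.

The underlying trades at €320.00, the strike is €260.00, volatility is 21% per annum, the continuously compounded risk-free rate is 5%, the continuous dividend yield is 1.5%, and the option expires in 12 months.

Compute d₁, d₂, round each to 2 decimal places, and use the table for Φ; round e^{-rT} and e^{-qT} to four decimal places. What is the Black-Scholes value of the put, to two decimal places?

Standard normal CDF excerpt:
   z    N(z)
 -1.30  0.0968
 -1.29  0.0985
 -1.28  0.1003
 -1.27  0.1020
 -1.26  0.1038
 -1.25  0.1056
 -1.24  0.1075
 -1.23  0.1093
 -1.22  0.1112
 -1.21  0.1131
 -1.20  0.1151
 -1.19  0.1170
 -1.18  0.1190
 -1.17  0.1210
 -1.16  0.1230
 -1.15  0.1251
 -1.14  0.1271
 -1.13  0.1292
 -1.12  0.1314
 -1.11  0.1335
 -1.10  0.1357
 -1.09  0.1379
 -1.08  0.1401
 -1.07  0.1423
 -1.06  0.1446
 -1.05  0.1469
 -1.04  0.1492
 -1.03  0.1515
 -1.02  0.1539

σ√T = 0.21 × 1.0000 = 0.2100
d₁ = [ln(320/260) + (0.05 − 0.015 + ½·0.21²)·1] / (σ√T) = (0.2076 + 0.0571) / 0.2100 = 1.2604 ≈ 1.26
d₂ = 1.2604 − 0.2100 = 1.0504 ≈ 1.05
exp(−qT) = exp(−0.015·1) = 0.9851;  exp(−rT) = exp(−0.05·1) = 0.9512
N(−d₂) = N(-1.05) = 0.1469;  N(−d₁) = N(-1.26) = 0.1038
P = 260·0.9512·0.1469 − 320·0.9851·0.1038 = 36.3301 − 32.7211 = 3.6091

€3.61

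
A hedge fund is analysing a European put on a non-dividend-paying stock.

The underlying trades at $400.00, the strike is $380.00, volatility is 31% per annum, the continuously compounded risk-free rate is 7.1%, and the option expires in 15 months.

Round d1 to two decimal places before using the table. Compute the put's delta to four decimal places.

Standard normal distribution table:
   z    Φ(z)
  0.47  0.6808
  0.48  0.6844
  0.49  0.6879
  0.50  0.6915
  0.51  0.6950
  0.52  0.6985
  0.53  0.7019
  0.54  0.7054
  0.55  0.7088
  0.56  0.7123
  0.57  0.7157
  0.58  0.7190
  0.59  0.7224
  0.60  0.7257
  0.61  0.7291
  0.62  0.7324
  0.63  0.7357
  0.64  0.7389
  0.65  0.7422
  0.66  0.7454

T = 1.25;  σ√T = 0.3466
d₁ = [ln(400/380) + (0.071 + ½·0.31²)·1.25] / (σ√T) = (0.0513 + 0.1488) / 0.3466 = 0.5774 → 0.58
N(d₁) = N(0.58) = 0.7190
Δ_put = N(d₁) − 1 = 0.7190 − 1 = -0.2810

-0.2810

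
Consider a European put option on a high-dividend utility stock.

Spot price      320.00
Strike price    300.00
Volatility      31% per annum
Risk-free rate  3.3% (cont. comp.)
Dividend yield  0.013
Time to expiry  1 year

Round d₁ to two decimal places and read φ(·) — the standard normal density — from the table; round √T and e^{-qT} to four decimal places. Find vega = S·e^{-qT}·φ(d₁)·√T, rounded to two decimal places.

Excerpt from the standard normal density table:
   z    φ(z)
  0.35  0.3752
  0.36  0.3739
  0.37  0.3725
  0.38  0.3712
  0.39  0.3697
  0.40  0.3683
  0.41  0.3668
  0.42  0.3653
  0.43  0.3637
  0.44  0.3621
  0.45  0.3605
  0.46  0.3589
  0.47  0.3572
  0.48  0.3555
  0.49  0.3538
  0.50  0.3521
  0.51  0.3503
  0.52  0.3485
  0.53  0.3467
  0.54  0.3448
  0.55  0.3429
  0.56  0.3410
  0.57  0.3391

114.88

T = 1;  σ√T = 0.3100
d₁ = [ln(320/300) + (0.033 − 0.013 + 0.31²/2)·1] / 0.3100 = [0.0645 + 0.0680] / 0.3100 = 0.4277 which rounds to 0.43
√T = √1 = 1.0000
φ(d₁) = φ(0.43) = 0.3637
e^(−qT) = e^(−0.013·1) = 0.9871
vega = S·e^(−qT)·φ(d₁)·√T = 320·0.9871·0.3637·1.0000 = 114.8826
(The call has the same vega.)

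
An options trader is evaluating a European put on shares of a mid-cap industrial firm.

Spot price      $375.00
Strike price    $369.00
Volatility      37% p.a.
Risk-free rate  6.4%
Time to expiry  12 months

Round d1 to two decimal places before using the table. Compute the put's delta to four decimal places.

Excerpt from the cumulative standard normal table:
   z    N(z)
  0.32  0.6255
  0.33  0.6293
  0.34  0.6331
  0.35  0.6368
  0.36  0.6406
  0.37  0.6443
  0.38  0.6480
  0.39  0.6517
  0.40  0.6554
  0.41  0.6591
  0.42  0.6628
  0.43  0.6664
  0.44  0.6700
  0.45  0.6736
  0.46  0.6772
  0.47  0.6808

T = 1;  σ√T = 0.3700
d₁ = [ln(375/369) + (0.064 + 0.37²/2)·1] / 0.3700 = [0.0161 + 0.1325] / 0.3700 = 0.4016 ≈ 0.40
N(d₁) = N(0.40) = 0.6554
Δ_put = N(d₁) − 1 = 0.6554 − 1 = -0.3446

-0.3446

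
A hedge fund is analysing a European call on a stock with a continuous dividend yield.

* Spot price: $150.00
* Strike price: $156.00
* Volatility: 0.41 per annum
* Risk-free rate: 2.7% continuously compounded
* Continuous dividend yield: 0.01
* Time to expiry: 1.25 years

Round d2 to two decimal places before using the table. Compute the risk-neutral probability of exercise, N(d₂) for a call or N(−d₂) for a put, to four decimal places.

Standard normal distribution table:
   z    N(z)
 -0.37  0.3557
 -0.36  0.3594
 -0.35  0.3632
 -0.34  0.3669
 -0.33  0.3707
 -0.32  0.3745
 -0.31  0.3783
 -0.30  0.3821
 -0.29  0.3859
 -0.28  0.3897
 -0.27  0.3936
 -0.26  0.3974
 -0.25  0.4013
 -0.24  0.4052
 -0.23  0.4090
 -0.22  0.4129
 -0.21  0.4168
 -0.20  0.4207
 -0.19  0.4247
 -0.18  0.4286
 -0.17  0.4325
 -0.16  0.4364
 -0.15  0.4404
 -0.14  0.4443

0.3936

σ√T = 0.41·√1.25 = 0.4584
d₁ = [ln(150/156) + (0.027 − 0.01 + ½·0.41²)·1.25] / (σ√T) = (-0.0392 + 0.1263) / 0.4584 = 0.1900 which rounds to 0.19
d₂ = 0.1900 − 0.4584 = -0.2684 which rounds to -0.27
Risk-neutral Pr[S_T > K] = N(d₂) = N(-0.27) = 0.3936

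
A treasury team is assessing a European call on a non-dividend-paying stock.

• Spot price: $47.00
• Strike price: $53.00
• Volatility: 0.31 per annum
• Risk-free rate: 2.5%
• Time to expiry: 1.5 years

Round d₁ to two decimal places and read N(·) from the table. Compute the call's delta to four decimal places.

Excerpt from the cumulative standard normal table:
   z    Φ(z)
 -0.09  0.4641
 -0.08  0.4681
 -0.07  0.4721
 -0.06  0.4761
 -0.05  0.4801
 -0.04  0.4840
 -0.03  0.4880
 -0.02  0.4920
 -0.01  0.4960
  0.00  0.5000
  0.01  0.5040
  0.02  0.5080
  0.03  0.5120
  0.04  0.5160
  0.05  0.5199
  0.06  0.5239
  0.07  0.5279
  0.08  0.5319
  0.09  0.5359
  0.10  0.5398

T = 1.5;  σ√T = 0.3797
d₁ = [ln(47/53) + (0.025 + 0.31²/2)·1.5] / 0.3797 = [-0.1201 + 0.1096] / 0.3797 = -0.0278 ⇒ -0.03
N(d₁) = N(-0.03) = 0.4880
Δ_call = N(d₁) = 0.4880

0.4880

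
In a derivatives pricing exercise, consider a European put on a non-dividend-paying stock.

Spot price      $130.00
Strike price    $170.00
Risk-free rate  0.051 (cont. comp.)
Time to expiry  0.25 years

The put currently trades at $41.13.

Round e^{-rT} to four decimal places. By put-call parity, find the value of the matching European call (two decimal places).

$3.29

exp(−rT) = exp(−0.051·0.25) = 0.9873
Put-call parity: C − P = S − K·e^(−rT) = 130 − 170·0.9873 = 130 − 167.8410 = -37.8410
C = P + (C − P) = 41.13 + (-37.8410) = 3.2890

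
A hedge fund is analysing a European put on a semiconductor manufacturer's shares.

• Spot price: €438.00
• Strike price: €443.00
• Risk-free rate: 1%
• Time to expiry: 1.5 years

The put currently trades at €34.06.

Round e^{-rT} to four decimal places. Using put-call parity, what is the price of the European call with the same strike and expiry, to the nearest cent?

€35.66

exp(−rT) = exp(−0.01·1.5) = 0.9851
Put-call parity: C − P = S − K·e^(−rT) = 438 − 443·0.9851 = 438 − 436.3993 = 1.6007
C = P + (C − P) = 34.06 + (1.6007) = 35.6607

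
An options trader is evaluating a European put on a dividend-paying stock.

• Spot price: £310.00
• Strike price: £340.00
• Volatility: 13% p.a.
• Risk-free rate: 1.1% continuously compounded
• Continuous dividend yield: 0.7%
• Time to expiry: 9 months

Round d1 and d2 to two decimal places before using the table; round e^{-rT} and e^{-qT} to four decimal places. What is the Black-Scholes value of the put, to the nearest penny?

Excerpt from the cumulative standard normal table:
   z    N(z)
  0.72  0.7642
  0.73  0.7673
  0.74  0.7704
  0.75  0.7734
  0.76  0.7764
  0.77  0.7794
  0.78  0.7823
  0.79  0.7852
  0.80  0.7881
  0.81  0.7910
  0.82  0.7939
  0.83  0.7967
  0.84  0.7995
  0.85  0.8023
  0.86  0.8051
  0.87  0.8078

£32.96

T = 0.75;  σ√T = 0.1126
d₁ = [ln(310/340) + (0.011 − 0.007 + ½·0.13²)·0.75] / (σ√T) = (-0.0924 + 0.0093) / 0.1126 = -0.7376 which rounds to -0.74
d₂ = -0.7376 − 0.1126 = -0.8501 which rounds to -0.85
e^(−qT) = e^(−0.007·0.75) = 0.9948;  e^(−rT) = e^(−0.011·0.75) = 0.9918
N(−d₂) = N(0.85) = 0.8023;  N(−d₁) = N(0.74) = 0.7704
P = 340·0.9918·0.8023 − 310·0.9948·0.7704 = 270.5452 − 237.5821 = 32.9631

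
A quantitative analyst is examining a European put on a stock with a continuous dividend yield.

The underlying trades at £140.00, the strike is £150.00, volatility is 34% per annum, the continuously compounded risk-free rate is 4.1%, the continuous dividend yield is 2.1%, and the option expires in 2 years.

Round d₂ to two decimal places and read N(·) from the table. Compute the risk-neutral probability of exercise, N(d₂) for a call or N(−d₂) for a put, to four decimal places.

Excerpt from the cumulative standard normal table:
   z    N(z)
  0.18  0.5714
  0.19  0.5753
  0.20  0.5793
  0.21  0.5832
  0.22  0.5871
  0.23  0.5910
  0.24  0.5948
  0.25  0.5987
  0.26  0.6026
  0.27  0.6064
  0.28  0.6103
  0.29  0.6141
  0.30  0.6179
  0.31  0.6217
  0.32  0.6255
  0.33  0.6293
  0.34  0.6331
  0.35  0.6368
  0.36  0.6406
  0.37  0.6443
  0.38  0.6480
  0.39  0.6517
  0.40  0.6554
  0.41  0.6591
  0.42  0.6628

0.6179

T = 2;  σ√T = 0.4808
d₁ = [ln(140/150) + (0.041 − 0.021 + 0.34²/2)·2] / 0.4808 = [-0.0690 + 0.1556] / 0.4808 = 0.1801 ≈ 0.18
d₂ = d₁ − σ√T = 0.1801 − 0.4808 = -0.3007 ≈ -0.30
Pr(exercise) under Q = N(−d₂) = N(0.30) = 0.6179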